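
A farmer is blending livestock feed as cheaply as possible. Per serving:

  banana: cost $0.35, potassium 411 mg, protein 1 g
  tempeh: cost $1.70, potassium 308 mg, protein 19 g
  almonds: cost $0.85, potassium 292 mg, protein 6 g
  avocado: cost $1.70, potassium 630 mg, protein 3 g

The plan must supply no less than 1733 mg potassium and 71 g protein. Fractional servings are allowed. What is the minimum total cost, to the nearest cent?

banana only: max(1733/411, 71/1) = 71 servings → $24.85.
tempeh only: max(1733/308, 71/19) = 5.627 servings → $9.57.
almonds only: max(1733/292, 71/6) = 11.83 servings → $10.06.
avocado only: max(1733/630, 71/3) = 23.67 servings → $40.23.
banana + tempeh with both tight: 1.474 servings and 3.659 servings → $6.74.
banana + almonds with both targets exact would need a negative amount; discard.
banana + avocado with both targets exact would need a negative amount; discard.
tempeh + almonds with both tight: 2.793 servings and 2.989 servings → $7.29.
tempeh + avocado with both tight: 3.579 servings and 1.001 servings → $7.79.
almonds + avocado: intersection lies outside the first quadrant.
Cheapest feasible corner: $6.74.

$6.74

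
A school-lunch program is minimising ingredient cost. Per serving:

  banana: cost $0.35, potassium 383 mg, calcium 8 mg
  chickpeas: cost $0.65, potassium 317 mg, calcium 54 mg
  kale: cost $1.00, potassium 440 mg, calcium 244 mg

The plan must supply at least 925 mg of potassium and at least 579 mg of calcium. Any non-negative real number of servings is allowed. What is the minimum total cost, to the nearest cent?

At the optimum either one food covers both requirements or two foods hit both targets exactly; no other combination can be cheaper.
banana only: max(925/383, 579/8) = 72.38 servings → $25.33.
chickpeas only: max(925/317, 579/54) = 10.72 servings → $6.97.
kale only: max(925/440, 579/244) = 2.373 servings → $2.37.
banana + chickpeas: the both-tight solution has a negative serving — not a feasible corner.
banana + kale with both targets exact would need a negative amount; discard.
chickpeas + kale: intersection lies outside the first quadrant.
The minimum over all feasible corners is $2.37.

$2.37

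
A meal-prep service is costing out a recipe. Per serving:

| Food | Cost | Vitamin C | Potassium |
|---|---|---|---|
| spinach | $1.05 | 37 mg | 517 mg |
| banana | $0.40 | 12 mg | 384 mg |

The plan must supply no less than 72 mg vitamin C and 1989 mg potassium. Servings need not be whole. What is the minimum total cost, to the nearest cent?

At the optimum either one food covers both requirements or two foods hit both targets exactly; no other combination can be cheaper.
spinach only: max(72/37, 1989/517) = 3.847 servings → $4.04.
banana only: max(72/12, 1989/384) = 6 servings → $2.40.
spinach + banana with both tight: 0.4723 servings and 4.544 servings → $2.31.
Cheapest feasible corner: $2.31.

$2.31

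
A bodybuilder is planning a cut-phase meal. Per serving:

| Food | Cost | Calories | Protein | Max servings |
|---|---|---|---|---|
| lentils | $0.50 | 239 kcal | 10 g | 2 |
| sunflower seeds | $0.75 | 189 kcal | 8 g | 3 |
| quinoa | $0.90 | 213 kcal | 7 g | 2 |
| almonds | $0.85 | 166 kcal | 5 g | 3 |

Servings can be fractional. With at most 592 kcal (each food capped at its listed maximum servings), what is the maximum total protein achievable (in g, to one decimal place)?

25.0 g

Protein per kcal: sunflower seeds 0.04233, lentils 0.04184, quinoa 0.03286, almonds 0.03012.
Take 3 servings of sunflower seeds: uses 567 kcal, +24.0 g protein (running total 24.0 g).
Take 0.1046 servings of lentils: uses 25 kcal, +1.0 g protein (running total 25.0 g).
Greedy by best ratio exhausts the calories allowance optimally: 25.0 g.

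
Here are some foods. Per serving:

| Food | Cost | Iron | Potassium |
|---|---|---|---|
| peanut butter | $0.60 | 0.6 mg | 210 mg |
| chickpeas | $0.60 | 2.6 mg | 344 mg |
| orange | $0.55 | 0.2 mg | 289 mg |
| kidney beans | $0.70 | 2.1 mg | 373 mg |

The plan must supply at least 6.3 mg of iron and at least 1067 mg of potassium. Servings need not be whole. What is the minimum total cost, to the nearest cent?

This is a tiny linear program; its minimum lies at a vertex of the feasible set. List the vertices and price them.
peanut butter only: max(6.3/0.6, 1067/210) = 10.5 servings → $6.30.
chickpeas only: max(6.3/2.6, 1067/344) = 3.102 servings → $1.86.
orange only: max(6.3/0.2, 1067/289) = 31.5 servings → $17.32.
kidney beans only: max(6.3/2.1, 1067/373) = 3 servings → $2.10.
peanut butter + chickpeas with both tight: 1.787 servings and 2.011 servings → $2.28.
peanut butter + orange: intersection lies outside the first quadrant.
peanut butter + kidney beans: the both-tight solution has a negative serving — not a feasible corner.
chickpeas + orange with both tight: 2.355 servings and 0.8892 servings → $1.90.
chickpeas + kidney beans with both tight: 0.4414 servings and 2.454 servings → $1.98.
orange + kidney beans with both targets exact would need a negative amount; discard.
So the least-cost plan costs $1.86.

$1.86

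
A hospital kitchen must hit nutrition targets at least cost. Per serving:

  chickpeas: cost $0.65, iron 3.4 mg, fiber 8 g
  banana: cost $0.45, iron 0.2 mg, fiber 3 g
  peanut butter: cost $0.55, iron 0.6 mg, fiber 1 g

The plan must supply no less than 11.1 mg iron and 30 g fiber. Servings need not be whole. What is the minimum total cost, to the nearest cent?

$2.44

Compare the cost at each extreme point of the feasible region.
chickpeas only: max(11.1/3.4, 30/8) = 3.75 servings → $2.44.
banana only: max(11.1/0.2, 30/3) = 55.5 servings → $24.98.
peanut butter only: max(11.1/0.6, 30/1) = 30 servings → $16.50.
chickpeas + banana with both tight: 3.174 servings and 1.535 servings → $2.75.
chickpeas + peanut butter: intersection lies outside the first quadrant.
banana + peanut butter with both tight: 4.312 servings and 17.06 servings → $11.32.
Cheapest feasible corner: $2.44.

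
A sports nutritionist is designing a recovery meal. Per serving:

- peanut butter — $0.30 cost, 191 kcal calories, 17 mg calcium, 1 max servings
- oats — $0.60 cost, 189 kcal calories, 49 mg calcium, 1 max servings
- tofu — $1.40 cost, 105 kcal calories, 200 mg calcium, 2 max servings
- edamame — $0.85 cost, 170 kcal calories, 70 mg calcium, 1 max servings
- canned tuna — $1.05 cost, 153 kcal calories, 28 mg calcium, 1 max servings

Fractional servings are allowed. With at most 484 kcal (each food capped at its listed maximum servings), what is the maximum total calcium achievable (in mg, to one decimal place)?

497.0 mg

Calcium per kcal: tofu 1.905, edamame 0.4118, oats 0.2593, canned tuna 0.183, peanut butter 0.08901.
Take 2 servings of tofu: uses 210 kcal, +400.0 mg calcium (running total 400.0 mg).
Take 1 serving of edamame: uses 170 kcal, +70.0 mg calcium (running total 470.0 mg).
Take 0.5503 servings of oats: uses 104 kcal, +27.0 mg calcium (running total 497.0 mg).
Greedy by best ratio exhausts the calories allowance optimally: 497.0 mg.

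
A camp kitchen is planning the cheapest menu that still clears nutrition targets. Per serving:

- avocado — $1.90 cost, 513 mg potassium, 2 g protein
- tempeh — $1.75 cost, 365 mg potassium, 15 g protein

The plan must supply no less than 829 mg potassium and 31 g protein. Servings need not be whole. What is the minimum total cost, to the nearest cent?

Minimising a linear cost over {potassium ≥ 829, protein ≥ 31, servings ≥ 0} — the optimum is at a vertex, using one or two foods.
avocado only: max(829/513, 31/2) = 15.5 servings → $29.45.
tempeh only: max(829/365, 31/15) = 2.271 servings → $3.97.
avocado + tempeh with both tight: 0.1608 servings and 2.045 servings → $3.88.
The minimum over all feasible corners is $3.88.

$3.88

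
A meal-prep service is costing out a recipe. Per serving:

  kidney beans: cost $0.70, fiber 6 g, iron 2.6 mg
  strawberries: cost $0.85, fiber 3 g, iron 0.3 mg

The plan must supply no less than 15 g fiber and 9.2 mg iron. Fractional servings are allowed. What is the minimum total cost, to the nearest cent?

$2.48

A basic optimal solution has at most two foods positive. Try each food alone and each pair with both targets met exactly.
kidney beans only: max(15/6, 9.2/2.6) = 3.538 servings → $2.48.
strawberries only: max(15/3, 9.2/0.3) = 30.67 servings → $26.07.
kidney beans + strawberries: the both-tight solution has a negative serving — not a feasible corner.
So the least-cost plan costs $2.48.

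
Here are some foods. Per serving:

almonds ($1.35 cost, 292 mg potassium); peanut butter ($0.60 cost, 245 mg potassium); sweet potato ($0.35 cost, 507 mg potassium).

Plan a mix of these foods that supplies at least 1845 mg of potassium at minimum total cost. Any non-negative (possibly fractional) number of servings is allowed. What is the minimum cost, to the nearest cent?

$1.27

Cost per mg of potassium: sweet potato $0.0007, peanut butter $0.0024, almonds $0.0046.
With no serving limits, use only sweet potato: 1845 mg / 507 mg = 3.639 servings × $0.35 = $1.27.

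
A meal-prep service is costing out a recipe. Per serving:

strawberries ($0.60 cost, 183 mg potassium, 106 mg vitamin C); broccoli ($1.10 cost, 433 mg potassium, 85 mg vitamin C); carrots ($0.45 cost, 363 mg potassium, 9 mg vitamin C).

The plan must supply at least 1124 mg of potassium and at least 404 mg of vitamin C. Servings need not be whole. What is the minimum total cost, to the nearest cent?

$2.78

An LP optimum is at a vertex; with two nutrient constraints at most two foods are used. Check each candidate.
strawberries only: max(1124/183, 404/106) = 6.142 servings → $3.69.
broccoli only: max(1124/433, 404/85) = 4.753 servings → $5.23.
carrots only: max(1124/363, 404/9) = 44.89 servings → $20.20.
strawberries + broccoli with both tight: 2.616 servings and 1.49 servings → $3.21.
strawberries + carrots with both tight: 3.707 servings and 1.228 servings → $2.78.
broccoli + carrots: intersection lies outside the first quadrant.
The minimum over all feasible corners is $2.78.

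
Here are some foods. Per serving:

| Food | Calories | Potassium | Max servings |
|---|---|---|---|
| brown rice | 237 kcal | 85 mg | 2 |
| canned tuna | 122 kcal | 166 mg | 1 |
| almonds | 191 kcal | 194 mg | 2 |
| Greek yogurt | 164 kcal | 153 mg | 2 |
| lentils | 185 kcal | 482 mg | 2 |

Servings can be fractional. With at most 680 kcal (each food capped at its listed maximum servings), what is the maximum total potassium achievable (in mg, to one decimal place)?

1321.0 mg

Potassium per kcal: lentils 2.605, canned tuna 1.361, almonds 1.016, Greek yogurt 0.9329, brown rice 0.3586.
Take 2 servings of lentils: uses 370 kcal, +964.0 mg potassium (running total 964.0 mg).
Take 1 serving of canned tuna: uses 122 kcal, +166.0 mg potassium (running total 1130.0 mg).
Take 0.9843 servings of almonds: uses 188 kcal, +191.0 mg potassium (running total 1321.0 mg).
Filling greedily by potassium-per-kcal is optimal for one linear limit, giving 1321.0 mg.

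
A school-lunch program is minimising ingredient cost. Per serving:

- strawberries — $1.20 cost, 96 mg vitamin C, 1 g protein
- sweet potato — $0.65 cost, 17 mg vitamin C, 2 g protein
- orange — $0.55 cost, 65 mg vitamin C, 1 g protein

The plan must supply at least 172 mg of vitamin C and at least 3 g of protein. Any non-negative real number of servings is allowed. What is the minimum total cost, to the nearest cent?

$1.56

Minimising a linear cost over {vitamin C ≥ 172, protein ≥ 3, servings ≥ 0} — the optimum is at a vertex, using one or two foods.
strawberries only: max(172/96, 3/1) = 3 servings → $3.60.
sweet potato only: max(172/17, 3/2) = 10.12 servings → $6.58.
orange only: max(172/65, 3/1) = 3 servings → $1.65.
strawberries + sweet potato with both tight: 1.674 servings and 0.6629 servings → $2.44.
strawberries + orange: intersection lies outside the first quadrant.
sweet potato + orange with both tight: 0.2035 servings and 2.593 servings → $1.56.
So the least-cost plan costs $1.56.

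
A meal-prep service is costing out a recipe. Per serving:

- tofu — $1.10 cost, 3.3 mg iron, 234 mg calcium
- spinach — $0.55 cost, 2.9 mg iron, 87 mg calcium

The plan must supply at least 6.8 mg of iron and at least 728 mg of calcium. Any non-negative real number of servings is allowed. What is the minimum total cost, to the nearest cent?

$3.42

At the optimum either one food covers both requirements or two foods hit both targets exactly; no other combination can be cheaper.
tofu only: max(6.8/3.3, 728/234) = 3.111 servings → $3.42.
spinach only: max(6.8/2.9, 728/87) = 8.368 servings → $4.60.
tofu + spinach with both targets exact would need a negative amount; discard.
The minimum over all feasible corners is $3.42.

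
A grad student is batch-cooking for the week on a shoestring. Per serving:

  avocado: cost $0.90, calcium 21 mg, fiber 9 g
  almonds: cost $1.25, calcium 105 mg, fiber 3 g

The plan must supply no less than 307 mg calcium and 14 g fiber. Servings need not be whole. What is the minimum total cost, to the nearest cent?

Check every corner: each single food scaled to meet both minima, and each pair solved so both constraints bind.
avocado only: max(307/21, 14/9) = 14.62 servings → $13.16.
almonds only: max(307/105, 14/3) = 4.667 servings → $5.83.
avocado + almonds with both tight: 0.6224 servings and 2.799 servings → $4.06.
Cheapest feasible corner: $4.06.

$4.06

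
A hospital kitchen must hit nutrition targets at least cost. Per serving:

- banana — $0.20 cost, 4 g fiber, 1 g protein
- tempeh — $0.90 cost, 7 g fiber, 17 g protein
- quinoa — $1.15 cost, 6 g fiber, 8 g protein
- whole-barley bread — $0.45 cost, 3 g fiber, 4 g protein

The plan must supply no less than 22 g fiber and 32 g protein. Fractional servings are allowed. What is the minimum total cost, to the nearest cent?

This is a tiny linear program; its minimum lies at a vertex of the feasible set. List the vertices and price them.
banana only: max(22/4, 32/1) = 32 servings → $6.40.
tempeh only: max(22/7, 32/17) = 3.143 servings → $2.83.
quinoa only: max(22/6, 32/8) = 4 servings → $4.60.
whole-barley bread only: max(22/3, 32/4) = 8 servings → $3.60.
banana + tempeh with both tight: 2.459 servings and 1.738 servings → $2.06.
banana + quinoa with both targets exact would need a negative amount; discard.
banana + whole-barley bread with both targets exact would need a negative amount; discard.
tempeh + quinoa with both tight: 0.3478 servings and 3.261 servings → $4.06.
tempeh + whole-barley bread with both tight: 0.3478 servings and 6.522 servings → $3.25.
quinoa + whole-barley bread (both tight): parallel constraints — no distinct corner.
Cheapest feasible corner: $2.06.

$2.06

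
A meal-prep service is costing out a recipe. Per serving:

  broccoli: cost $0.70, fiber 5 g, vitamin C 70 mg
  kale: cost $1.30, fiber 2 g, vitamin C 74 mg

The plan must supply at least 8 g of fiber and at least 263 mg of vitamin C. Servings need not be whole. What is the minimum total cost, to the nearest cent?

$2.63

Compare the cost at each extreme point of the feasible region.
broccoli only: max(8/5, 263/70) = 3.757 servings → $2.63.
kale only: max(8/2, 263/74) = 4 servings → $5.20.
broccoli + kale with both tight: 0.287 servings and 3.283 servings → $4.47.
The minimum over all feasible corners is $2.63.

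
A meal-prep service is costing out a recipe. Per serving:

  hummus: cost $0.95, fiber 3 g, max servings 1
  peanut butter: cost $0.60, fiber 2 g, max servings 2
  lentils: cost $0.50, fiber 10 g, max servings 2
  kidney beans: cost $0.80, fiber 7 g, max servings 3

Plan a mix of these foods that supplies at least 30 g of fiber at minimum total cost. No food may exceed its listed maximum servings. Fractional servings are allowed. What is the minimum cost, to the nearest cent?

Cost per g of fiber: lentils $0.0500, kidney beans $0.1143, peanut butter $0.3000, hummus $0.3167.
Take 2 servings of lentils: +20.0 g fiber for $1.00 (total $1.00, still need 10.0 g).
Take 1.429 servings of kidney beans: +10.0 g fiber for $1.14 (total $2.14, still need 0.0 g).
Filling from the cheapest source first is optimal under one linear minimum: $2.14.

$2.14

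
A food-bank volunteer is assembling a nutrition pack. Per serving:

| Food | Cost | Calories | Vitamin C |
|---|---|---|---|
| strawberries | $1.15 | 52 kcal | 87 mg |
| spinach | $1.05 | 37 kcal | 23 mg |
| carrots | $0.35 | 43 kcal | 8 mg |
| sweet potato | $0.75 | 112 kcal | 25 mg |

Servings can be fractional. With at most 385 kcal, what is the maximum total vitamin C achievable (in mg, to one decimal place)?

Vitamin C per kcal: strawberries 1.673, spinach 0.6216, sweet potato 0.2232, carrots 0.186.
With no serving limits, spend the whole calories allowance on strawberries: 385 kcal / 52 kcal × 87 mg = 644.1 mg.

644.1 mg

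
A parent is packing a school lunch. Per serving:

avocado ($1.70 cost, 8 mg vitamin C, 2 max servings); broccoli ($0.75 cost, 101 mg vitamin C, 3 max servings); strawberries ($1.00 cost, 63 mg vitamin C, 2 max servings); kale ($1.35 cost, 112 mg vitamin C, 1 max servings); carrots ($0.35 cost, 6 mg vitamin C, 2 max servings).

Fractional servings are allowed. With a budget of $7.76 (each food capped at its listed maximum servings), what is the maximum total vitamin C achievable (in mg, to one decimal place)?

Vitamin C per dollar: broccoli 134.7, kale 82.96, strawberries 63, carrots 17.14, avocado 4.706.
Take 3 servings of broccoli: spends $2.25, +303.0 mg vitamin C (running total 303.0 mg).
Take 1 serving of kale: spends $1.35, +112.0 mg vitamin C (running total 415.0 mg).
Take 2 servings of strawberries: spends $2.00, +126.0 mg vitamin C (running total 541.0 mg).
Take 2 servings of carrots: spends $0.70, +12.0 mg vitamin C (running total 553.0 mg).
Take 0.8588 servings of avocado: spends $1.46, +6.9 mg vitamin C (running total 559.9 mg).
Greedy by best ratio exhausts the cost allowance optimally: 559.9 mg.

559.9 mg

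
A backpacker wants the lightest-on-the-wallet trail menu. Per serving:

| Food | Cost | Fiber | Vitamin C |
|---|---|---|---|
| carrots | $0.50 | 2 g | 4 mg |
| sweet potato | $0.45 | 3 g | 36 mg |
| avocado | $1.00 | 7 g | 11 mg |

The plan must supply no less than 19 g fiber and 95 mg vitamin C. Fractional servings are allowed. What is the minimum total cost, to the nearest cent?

$2.76

Minimising a linear cost over {fiber ≥ 19, vitamin C ≥ 95, servings ≥ 0} — the optimum is at a vertex, using one or two foods.
carrots only: max(19/2, 95/4) = 23.75 servings → $11.88.
sweet potato only: max(19/3, 95/36) = 6.333 servings → $2.85.
avocado only: max(19/7, 95/11) = 8.636 servings → $8.64.
carrots + sweet potato with both tight: 6.65 servings and 1.9 servings → $4.18.
carrots + avocado: intersection lies outside the first quadrant.
sweet potato + avocado with both tight: 2.082 servings and 1.822 servings → $2.76.
The minimum over all feasible corners is $2.76.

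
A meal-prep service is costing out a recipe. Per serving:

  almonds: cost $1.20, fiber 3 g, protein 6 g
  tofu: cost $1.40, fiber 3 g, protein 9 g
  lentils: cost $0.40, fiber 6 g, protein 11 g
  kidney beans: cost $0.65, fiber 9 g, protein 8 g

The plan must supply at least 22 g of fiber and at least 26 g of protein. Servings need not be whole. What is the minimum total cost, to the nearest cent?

$1.47

A basic optimal solution has at most two foods positive. Try each food alone and each pair with both targets met exactly.
almonds only: max(22/3, 26/6) = 7.333 servings → $8.80.
tofu only: max(22/3, 26/9) = 7.333 servings → $10.27.
lentils only: max(22/6, 26/11) = 3.667 servings → $1.47.
kidney beans only: max(22/9, 26/8) = 3.25 servings → $2.11.
almonds + tofu: the both-tight solution has a negative serving — not a feasible corner.
almonds + lentils with both targets exact would need a negative amount; discard.
almonds + kidney beans with both tight: 1.933 servings and 1.8 servings → $3.49.
tofu + lentils: the both-tight solution has a negative serving — not a feasible corner.
tofu + kidney beans with both tight: 1.018 servings and 2.105 servings → $2.79.
lentils + kidney beans with both tight: 1.137 servings and 1.686 servings → $1.55.
Cheapest feasible corner: $1.47.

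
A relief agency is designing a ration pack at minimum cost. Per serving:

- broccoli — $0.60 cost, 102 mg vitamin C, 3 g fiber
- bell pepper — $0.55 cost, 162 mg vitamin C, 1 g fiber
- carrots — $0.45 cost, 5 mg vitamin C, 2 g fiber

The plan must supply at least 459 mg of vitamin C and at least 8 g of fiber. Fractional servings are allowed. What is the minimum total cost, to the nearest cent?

$2.11

This is a tiny linear program; its minimum lies at a vertex of the feasible set. List the vertices and price them.
broccoli only: max(459/102, 8/3) = 4.5 servings → $2.70.
bell pepper only: max(459/162, 8/1) = 8 servings → $4.40.
carrots only: max(459/5, 8/2) = 91.8 servings → $41.31.
broccoli + bell pepper with both tight: 2.18 servings and 1.461 servings → $2.11.
broccoli + carrots with both targets exact would need a negative amount; discard.
bell pepper + carrots with both tight: 2.752 servings and 2.624 servings → $2.69.
The minimum over all feasible corners is $2.11.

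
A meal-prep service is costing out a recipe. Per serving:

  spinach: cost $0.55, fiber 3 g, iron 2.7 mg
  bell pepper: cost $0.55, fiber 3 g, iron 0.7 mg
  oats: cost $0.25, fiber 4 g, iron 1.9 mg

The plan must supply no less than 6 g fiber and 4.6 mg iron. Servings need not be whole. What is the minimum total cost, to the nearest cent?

$0.61

With two linear requirements the optimum uses one or two foods; enumerate the corners.
spinach only: max(6/3, 4.6/2.7) = 2 servings → $1.10.
bell pepper only: max(6/3, 4.6/0.7) = 6.571 servings → $3.61.
oats only: max(6/4, 4.6/1.9) = 2.421 servings → $0.61.
spinach + bell pepper with both tight: 1.6 servings and 0.4 servings → $1.10.
spinach + oats with both tight: 1.373 servings and 0.4706 servings → $0.87.
bell pepper + oats: the both-tight solution has a negative serving — not a feasible corner.
So the least-cost plan costs $0.61.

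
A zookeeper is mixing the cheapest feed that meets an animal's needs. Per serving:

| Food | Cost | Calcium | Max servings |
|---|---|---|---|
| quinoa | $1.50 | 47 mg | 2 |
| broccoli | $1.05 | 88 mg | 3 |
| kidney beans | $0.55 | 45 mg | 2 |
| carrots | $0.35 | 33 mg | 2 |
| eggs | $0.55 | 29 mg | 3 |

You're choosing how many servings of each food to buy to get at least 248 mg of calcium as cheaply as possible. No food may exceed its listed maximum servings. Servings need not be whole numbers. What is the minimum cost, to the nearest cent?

$2.87

Cost per mg of calcium: carrots $0.0106, broccoli $0.0119, kidney beans $0.0122, eggs $0.0190, quinoa $0.0319.
Take 2 servings of carrots: +66.0 mg calcium for $0.70 (total $0.70, still need 182.0 mg).
Take 2.068 servings of broccoli: +182.0 mg calcium for $2.17 (total $2.87, still need 0.0 mg).
Greedy by cheapest-per-mg is optimal for a single linear constraint, so the minimum cost is $2.87.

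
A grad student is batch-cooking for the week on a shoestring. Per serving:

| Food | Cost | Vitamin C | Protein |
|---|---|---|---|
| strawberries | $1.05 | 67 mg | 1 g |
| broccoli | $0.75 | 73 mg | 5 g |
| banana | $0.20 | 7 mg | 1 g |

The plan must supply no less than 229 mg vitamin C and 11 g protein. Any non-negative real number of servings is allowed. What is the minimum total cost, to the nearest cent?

strawberries only: max(229/67, 11/1) = 11 servings → $11.55.
broccoli only: max(229/73, 11/5) = 3.137 servings → $2.35.
banana only: max(229/7, 11/1) = 32.71 servings → $6.54.
strawberries + broccoli with both tight: 1.305 servings and 1.939 servings → $2.82.
strawberries + banana with both tight: 2.533 servings and 8.467 servings → $4.35.
broccoli + banana with both targets exact would need a negative amount; discard.
So the least-cost plan costs $2.35.

$2.35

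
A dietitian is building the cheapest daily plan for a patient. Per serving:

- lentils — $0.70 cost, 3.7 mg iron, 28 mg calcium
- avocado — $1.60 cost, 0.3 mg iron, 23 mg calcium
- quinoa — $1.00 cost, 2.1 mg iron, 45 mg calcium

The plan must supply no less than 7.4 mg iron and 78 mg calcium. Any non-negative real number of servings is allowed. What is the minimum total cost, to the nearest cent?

Compare the cost at each extreme point of the feasible region.
lentils only: max(7.4/3.7, 78/28) = 2.786 servings → $1.95.
avocado only: max(7.4/0.3, 78/23) = 24.67 servings → $39.47.
quinoa only: max(7.4/2.1, 78/45) = 3.524 servings → $3.52.
lentils + avocado with both tight: 1.914 servings and 1.061 servings → $3.04.
lentils + quinoa with both tight: 1.571 servings and 0.7558 servings → $1.86.
avocado + quinoa: the both-tight solution has a negative serving — not a feasible corner.
So the least-cost plan costs $1.86.

$1.86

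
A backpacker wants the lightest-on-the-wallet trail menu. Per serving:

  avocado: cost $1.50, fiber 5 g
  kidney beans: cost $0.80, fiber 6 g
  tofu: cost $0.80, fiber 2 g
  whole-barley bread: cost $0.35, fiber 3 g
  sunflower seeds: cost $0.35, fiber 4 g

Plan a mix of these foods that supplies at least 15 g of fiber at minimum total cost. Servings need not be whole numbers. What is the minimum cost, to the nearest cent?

Cost per g of fiber: sunflower seeds $0.0875, whole-barley bread $0.1167, kidney beans $0.1333, avocado $0.3000, tofu $0.4000.
With no serving limits, use only sunflower seeds: 15 g / 4 g = 3.75 servings × $0.35 = $1.31.

$1.31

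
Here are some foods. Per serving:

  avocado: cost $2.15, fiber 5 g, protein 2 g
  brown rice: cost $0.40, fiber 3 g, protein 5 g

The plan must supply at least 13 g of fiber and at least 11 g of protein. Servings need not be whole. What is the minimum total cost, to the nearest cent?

$1.73

Minimising a linear cost over {fiber ≥ 13, protein ≥ 11, servings ≥ 0} — the optimum is at a vertex, using one or two foods.
avocado only: max(13/5, 11/2) = 5.5 servings → $11.82.
brown rice only: max(13/3, 11/5) = 4.333 servings → $1.73.
avocado + brown rice with both tight: 1.684 servings and 1.526 servings → $4.23.
Cheapest feasible corner: $1.73.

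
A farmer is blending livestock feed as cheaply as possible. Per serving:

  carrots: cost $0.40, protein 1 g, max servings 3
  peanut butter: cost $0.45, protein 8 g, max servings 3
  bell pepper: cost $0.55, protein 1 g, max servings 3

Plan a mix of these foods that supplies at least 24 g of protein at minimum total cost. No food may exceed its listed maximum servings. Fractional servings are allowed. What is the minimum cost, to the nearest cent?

Cost per g of protein: peanut butter $0.0563, carrots $0.4000, bell pepper $0.5500.
Take 3 servings of peanut butter: +24.0 g protein for $1.35 (total $1.35, still need 0.0 g).
Greedy by cheapest-per-g is optimal for a single linear constraint, so the minimum cost is $1.35.

$1.35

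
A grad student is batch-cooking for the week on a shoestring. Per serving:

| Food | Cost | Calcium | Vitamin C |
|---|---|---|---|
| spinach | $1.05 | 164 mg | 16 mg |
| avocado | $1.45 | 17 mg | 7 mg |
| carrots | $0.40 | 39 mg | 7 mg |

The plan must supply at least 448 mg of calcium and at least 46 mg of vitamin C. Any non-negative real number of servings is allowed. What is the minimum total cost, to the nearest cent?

An LP optimum is at a vertex; with two nutrient constraints at most two foods are used. Check each candidate.
spinach only: max(448/164, 46/16) = 2.875 servings → $3.02.
avocado only: max(448/17, 46/7) = 26.35 servings → $38.21.
carrots only: max(448/39, 46/7) = 11.49 servings → $4.59.
spinach + avocado with both tight: 2.687 servings and 0.4292 servings → $3.44.
spinach + carrots with both tight: 2.561 servings and 0.7176 servings → $2.98.
avocado + carrots with both targets exact would need a negative amount; discard.
The minimum over all feasible corners is $2.98.

$2.98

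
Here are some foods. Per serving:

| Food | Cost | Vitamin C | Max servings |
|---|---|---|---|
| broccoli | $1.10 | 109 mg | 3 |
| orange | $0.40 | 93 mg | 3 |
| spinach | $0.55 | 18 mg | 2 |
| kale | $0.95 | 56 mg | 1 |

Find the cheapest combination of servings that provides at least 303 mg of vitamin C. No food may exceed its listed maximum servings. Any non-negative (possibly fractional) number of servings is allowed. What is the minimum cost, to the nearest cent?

Cost per mg of vitamin C: orange $0.0043, broccoli $0.0101, kale $0.0170, spinach $0.0306.
Take 3 servings of orange: +279.0 mg vitamin C for $1.20 (total $1.20, still need 24.0 mg).
Take 0.2202 servings of broccoli: +24.0 mg vitamin C for $0.24 (total $1.44, still need 0.0 mg).
Filling from the cheapest source first is optimal under one linear minimum: $1.44.

$1.44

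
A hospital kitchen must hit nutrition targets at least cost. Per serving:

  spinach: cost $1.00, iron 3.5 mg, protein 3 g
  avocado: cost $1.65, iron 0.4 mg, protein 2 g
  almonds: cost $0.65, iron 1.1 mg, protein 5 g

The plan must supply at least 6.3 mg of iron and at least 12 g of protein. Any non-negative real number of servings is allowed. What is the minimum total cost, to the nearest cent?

$2.35

With two linear requirements the optimum uses one or two foods; enumerate the corners.
spinach only: max(6.3/3.5, 12/3) = 4 servings → $4.00.
avocado only: max(6.3/0.4, 12/2) = 15.75 servings → $25.99.
almonds only: max(6.3/1.1, 12/5) = 5.727 servings → $3.72.
spinach + avocado with both tight: 1.345 servings and 3.983 servings → $7.92.
spinach + almonds with both tight: 1.289 servings and 1.627 servings → $2.35.
avocado + almonds: the both-tight solution has a negative serving — not a feasible corner.
The minimum over all feasible corners is $2.35.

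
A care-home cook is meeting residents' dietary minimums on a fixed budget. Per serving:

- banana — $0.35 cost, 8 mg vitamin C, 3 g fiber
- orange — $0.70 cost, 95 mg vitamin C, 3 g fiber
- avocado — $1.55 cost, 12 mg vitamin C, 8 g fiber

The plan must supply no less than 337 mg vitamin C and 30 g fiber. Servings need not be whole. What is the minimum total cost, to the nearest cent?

$4.53

An LP optimum is at a vertex; with two nutrient constraints at most two foods are used. Check each candidate.
banana only: max(337/8, 30/3) = 42.12 servings → $14.74.
orange only: max(337/95, 30/3) = 10 servings → $7.00.
avocado only: max(337/12, 30/8) = 28.08 servings → $43.53.
banana + orange with both tight: 7.046 servings and 2.954 servings → $4.53.
banana + avocado: intersection lies outside the first quadrant.
orange + avocado with both tight: 3.227 servings and 2.54 servings → $6.20.
So the least-cost plan costs $4.53.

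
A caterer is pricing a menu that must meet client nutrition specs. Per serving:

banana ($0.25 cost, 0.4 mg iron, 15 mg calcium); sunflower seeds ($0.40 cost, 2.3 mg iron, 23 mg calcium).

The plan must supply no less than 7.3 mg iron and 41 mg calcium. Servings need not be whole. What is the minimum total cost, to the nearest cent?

At the optimum either one food covers both requirements or two foods hit both targets exactly; no other combination can be cheaper.
banana only: max(7.3/0.4, 41/15) = 18.25 servings → $4.56.
sunflower seeds only: max(7.3/2.3, 41/23) = 3.174 servings → $1.27.
banana + sunflower seeds with both targets exact would need a negative amount; discard.
Cheapest feasible corner: $1.27.

$1.27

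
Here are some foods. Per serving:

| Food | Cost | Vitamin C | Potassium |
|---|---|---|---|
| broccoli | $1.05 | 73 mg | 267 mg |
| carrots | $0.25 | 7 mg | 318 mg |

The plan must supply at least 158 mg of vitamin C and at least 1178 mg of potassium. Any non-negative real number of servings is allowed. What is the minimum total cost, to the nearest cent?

$2.58

broccoli only: max(158/73, 1178/267) = 4.412 servings → $4.63.
carrots only: max(158/7, 1178/318) = 22.57 servings → $5.64.
broccoli + carrots with both tight: 1.968 servings and 2.052 servings → $2.58.
Cheapest feasible corner: $2.58.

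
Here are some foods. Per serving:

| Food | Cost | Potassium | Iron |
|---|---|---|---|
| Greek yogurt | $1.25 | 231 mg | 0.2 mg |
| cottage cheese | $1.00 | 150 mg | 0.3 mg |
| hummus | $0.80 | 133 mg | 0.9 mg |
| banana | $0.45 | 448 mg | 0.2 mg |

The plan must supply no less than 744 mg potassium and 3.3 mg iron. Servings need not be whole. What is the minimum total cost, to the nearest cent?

An LP optimum is at a vertex; with two nutrient constraints at most two foods are used. Check each candidate.
Greek yogurt only: max(744/231, 3.3/0.2) = 16.5 servings → $20.62.
cottage cheese only: max(744/150, 3.3/0.3) = 11 servings → $11.00.
hummus only: max(744/133, 3.3/0.9) = 5.594 servings → $4.48.
banana only: max(744/448, 3.3/0.2) = 16.5 servings → $7.42.
Greek yogurt + cottage cheese: the both-tight solution has a negative serving — not a feasible corner.
Greek yogurt + hummus with both tight: 1.272 servings and 3.384 servings → $4.30.
Greek yogurt + banana: intersection lies outside the first quadrant.
cottage cheese + hummus with both tight: 2.426 servings and 2.858 servings → $4.71.
cottage cheese + banana: intersection lies outside the first quadrant.
hummus + banana with both tight: 3.531 servings and 0.6126 servings → $3.10.
So the least-cost plan costs $3.10.

$3.10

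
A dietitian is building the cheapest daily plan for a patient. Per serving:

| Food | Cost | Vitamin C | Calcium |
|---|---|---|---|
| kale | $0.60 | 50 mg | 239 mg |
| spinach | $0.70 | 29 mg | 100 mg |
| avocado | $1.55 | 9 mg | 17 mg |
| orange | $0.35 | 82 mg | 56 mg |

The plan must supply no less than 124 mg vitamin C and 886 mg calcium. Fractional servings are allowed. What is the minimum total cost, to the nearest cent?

$2.22

kale only: max(124/50, 886/239) = 3.707 servings → $2.22.
spinach only: max(124/29, 886/100) = 8.86 servings → $6.20.
avocado only: max(124/9, 886/17) = 52.12 servings → $80.78.
orange only: max(124/82, 886/56) = 15.82 servings → $5.54.
kale + spinach: intersection lies outside the first quadrant.
kale + avocado: intersection lies outside the first quadrant.
kale + orange with both targets exact would need a negative amount; discard.
spinach + avocado with both targets exact would need a negative amount; discard.
spinach + orange: intersection lies outside the first quadrant.
avocado + orange: intersection lies outside the first quadrant.
So the least-cost plan costs $2.22.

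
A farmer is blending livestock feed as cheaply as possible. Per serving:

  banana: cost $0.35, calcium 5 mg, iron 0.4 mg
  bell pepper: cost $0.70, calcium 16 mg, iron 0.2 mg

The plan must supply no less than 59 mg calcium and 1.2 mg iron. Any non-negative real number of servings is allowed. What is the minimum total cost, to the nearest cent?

$2.76

This is a tiny linear program; its minimum lies at a vertex of the feasible set. List the vertices and price them.
banana only: max(59/5, 1.2/0.4) = 11.8 servings → $4.13.
bell pepper only: max(59/16, 1.2/0.2) = 6 servings → $4.20.
banana + bell pepper with both tight: 1.37 servings and 3.259 servings → $2.76.
The minimum over all feasible corners is $2.76.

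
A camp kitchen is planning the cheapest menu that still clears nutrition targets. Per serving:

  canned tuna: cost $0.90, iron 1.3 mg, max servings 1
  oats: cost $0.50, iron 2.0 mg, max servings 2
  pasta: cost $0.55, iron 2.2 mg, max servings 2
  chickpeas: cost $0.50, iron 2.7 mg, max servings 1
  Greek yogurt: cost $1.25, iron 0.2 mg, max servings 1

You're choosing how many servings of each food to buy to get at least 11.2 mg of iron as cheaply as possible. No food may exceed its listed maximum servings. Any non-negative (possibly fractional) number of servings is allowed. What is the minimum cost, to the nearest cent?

Cost per mg of iron: chickpeas $0.1852, oats $0.2500, pasta $0.2500, canned tuna $0.6923, Greek yogurt $6.2500.
Take 1 serving of chickpeas: +2.7 mg iron for $0.50 (total $0.50, still need 8.5 mg).
Take 2 servings of oats: +4.0 mg iron for $1.00 (total $1.50, still need 4.5 mg).
Take 2 servings of pasta: +4.4 mg iron for $1.10 (total $2.60, still need 0.1 mg).
Take 0.07692 servings of canned tuna: +0.1 mg iron for $0.07 (total $2.67, still need 0.0 mg).
Greedy by cheapest-per-mg is optimal for a single linear constraint, so the minimum cost is $2.67.

$2.67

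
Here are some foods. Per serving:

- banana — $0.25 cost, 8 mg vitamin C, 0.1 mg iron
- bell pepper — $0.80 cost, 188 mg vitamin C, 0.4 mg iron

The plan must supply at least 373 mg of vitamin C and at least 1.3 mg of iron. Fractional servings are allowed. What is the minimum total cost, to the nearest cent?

$2.60

For a min-cost LP with two ≥-constraints, a basic feasible solution has at most two positive variables.
banana only: max(373/8, 1.3/0.1) = 46.62 servings → $11.66.
bell pepper only: max(373/188, 1.3/0.4) = 3.25 servings → $2.60.
banana + bell pepper with both tight: 6.103 servings and 1.724 servings → $2.91.
The minimum over all feasible corners is $2.60.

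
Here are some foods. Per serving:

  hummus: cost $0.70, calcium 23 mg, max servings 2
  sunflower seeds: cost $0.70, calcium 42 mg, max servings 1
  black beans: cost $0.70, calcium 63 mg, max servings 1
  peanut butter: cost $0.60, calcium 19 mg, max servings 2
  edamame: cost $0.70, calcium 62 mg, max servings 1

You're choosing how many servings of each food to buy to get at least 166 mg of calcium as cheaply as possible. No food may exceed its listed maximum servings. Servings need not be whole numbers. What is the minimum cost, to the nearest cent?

Cost per mg of calcium: black beans $0.0111, edamame $0.0113, sunflower seeds $0.0167, hummus $0.0304, peanut butter $0.0316.
Take 1 serving of black beans: +63.0 mg calcium for $0.70 (total $0.70, still need 103.0 mg).
Take 1 serving of edamame: +62.0 mg calcium for $0.70 (total $1.40, still need 41.0 mg).
Take 0.9762 servings of sunflower seeds: +41.0 mg calcium for $0.68 (total $2.08, still need 0.0 mg).
Filling from the cheapest source first is optimal under one linear minimum: $2.08.

$2.08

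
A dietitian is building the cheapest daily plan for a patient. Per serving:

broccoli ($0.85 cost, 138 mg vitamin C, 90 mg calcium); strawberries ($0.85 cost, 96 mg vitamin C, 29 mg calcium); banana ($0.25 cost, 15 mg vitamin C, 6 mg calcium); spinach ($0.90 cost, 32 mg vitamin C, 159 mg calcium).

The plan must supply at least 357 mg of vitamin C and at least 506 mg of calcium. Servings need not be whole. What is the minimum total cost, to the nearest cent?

A basic optimal solution has at most two foods positive. Try each food alone and each pair with both targets met exactly.
broccoli only: max(357/138, 506/90) = 5.622 servings → $4.78.
strawberries only: max(357/96, 506/29) = 17.45 servings → $14.83.
banana only: max(357/15, 506/6) = 84.33 servings → $21.08.
spinach only: max(357/32, 506/159) = 11.16 servings → $10.04.
broccoli + strawberries: intersection lies outside the first quadrant.
broccoli + banana with both targets exact would need a negative amount; discard.
broccoli + spinach with both tight: 2.128 servings and 1.978 servings → $3.59.
strawberries + banana with both targets exact would need a negative amount; discard.
strawberries + spinach with both tight: 2.83 servings and 2.666 servings → $4.81.
banana + spinach with both tight: 18.5 servings and 2.484 servings → $6.86.
So the least-cost plan costs $3.59.

$3.59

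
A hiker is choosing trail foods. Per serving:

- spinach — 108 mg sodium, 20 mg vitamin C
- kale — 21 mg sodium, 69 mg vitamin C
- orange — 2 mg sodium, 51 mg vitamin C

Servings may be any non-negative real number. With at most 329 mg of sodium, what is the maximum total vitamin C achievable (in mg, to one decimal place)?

Vitamin C per mg sodium: orange 25.5, kale 3.286, spinach 0.1852.
With no serving limits, spend the whole sodium allowance on orange: 329 mg / 2 mg × 51 mg = 8389.5 mg.

8389.5 mg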